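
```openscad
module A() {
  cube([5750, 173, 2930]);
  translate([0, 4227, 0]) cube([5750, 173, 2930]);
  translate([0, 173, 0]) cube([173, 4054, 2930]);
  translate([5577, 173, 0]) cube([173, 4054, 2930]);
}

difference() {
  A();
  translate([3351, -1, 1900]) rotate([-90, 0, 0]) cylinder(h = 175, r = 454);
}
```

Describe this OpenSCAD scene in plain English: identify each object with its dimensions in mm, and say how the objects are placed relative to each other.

A is the wall frame of a small rectangular building: four walls, each 2930 mm tall and 173 mm thick, enclosing a footprint 5750 mm (x) by 4400 mm (y) outside-to-outside, with no floor or roof. The front and back walls (the −y and +y sides) span the full width; the two side walls fit between them.

The house frame has a circular hole of radius 454 mm through its front wall, centred at (x = 3351, z = 1900).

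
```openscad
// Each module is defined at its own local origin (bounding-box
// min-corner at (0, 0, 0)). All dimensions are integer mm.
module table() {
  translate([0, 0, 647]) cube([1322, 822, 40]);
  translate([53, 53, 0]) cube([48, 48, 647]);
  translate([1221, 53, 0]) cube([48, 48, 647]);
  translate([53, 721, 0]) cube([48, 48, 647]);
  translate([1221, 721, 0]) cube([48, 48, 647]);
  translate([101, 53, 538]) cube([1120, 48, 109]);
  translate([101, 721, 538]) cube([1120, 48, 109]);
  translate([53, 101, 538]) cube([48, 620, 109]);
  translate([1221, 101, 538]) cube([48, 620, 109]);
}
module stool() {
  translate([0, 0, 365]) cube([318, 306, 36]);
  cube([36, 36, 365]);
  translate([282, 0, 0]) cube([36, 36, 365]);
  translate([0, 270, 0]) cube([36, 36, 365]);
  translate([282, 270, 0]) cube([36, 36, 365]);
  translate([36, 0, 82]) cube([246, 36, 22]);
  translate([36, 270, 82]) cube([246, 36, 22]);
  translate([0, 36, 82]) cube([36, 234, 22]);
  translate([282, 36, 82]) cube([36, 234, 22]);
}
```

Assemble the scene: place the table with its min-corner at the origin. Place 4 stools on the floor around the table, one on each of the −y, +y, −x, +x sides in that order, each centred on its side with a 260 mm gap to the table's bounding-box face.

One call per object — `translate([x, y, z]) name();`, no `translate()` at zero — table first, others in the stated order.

table();
translate([502, -566, 0]) stool();
translate([502, 1082, 0]) stool();
translate([-578, 258, 0]) stool();
translate([1582, 258, 0]) stool();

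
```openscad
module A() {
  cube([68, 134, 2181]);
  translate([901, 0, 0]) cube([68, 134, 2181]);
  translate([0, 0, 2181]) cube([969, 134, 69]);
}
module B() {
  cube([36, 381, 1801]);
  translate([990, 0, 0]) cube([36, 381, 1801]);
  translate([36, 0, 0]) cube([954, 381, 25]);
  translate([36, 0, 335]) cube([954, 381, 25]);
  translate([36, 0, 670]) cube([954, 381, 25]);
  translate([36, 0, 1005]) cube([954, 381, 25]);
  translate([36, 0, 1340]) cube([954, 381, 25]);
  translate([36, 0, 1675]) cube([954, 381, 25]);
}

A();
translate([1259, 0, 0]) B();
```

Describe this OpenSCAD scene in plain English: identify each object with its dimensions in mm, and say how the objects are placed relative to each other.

A is a door frame. The clear opening is 833 mm wide and 2181 mm high. Two 68 mm wide jambs, 134 mm deep, stand either side of the opening from the floor to the top of the opening. A 69 mm thick head sits across the top of both jambs, spanning the full outside width of the frame.

B is an open bookshelf. Two side panels, each 36 mm thick, 381 mm deep and 1801 mm tall, stand 1026 mm apart (outside-to-outside). Between them sit 6 shelves, each 25 mm thick and 381 mm deep, spanning the full gap between the sides. The bottom shelf rests on the floor (its underside at z = 0) and the clear gap between one shelf's top and the next shelf's underside is 310 mm.

The bookshelf is on the floor beside the door frame on its +x side.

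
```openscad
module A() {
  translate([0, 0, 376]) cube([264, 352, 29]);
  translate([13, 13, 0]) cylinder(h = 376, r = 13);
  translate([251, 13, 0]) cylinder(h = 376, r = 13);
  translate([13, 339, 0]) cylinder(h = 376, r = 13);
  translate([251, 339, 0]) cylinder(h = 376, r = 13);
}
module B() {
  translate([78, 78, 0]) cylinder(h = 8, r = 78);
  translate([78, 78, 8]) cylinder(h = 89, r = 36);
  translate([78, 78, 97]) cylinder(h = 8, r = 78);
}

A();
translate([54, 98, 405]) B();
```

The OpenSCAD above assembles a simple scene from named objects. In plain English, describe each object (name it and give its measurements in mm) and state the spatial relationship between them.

A is a four-legged stool. The seat is a 264×352×29 mm slab whose top surface is at z = 405 mm; four round legs, each 26 mm in diameter, run from the floor (z = 0) to the underside of the seat, each leg's axis is inset half a diameter from the nearest pair of seat edges (so the leg's bounding box is flush with the corner).

B is a spool: two coaxial disc flanges of radius 78 mm and thickness 8 mm, joined by a core cylinder of radius 36 mm and height 89 mm. The lower flange rests on z = 0 and the three cylinders share a vertical axis.

The spool is on top of the stool, centred.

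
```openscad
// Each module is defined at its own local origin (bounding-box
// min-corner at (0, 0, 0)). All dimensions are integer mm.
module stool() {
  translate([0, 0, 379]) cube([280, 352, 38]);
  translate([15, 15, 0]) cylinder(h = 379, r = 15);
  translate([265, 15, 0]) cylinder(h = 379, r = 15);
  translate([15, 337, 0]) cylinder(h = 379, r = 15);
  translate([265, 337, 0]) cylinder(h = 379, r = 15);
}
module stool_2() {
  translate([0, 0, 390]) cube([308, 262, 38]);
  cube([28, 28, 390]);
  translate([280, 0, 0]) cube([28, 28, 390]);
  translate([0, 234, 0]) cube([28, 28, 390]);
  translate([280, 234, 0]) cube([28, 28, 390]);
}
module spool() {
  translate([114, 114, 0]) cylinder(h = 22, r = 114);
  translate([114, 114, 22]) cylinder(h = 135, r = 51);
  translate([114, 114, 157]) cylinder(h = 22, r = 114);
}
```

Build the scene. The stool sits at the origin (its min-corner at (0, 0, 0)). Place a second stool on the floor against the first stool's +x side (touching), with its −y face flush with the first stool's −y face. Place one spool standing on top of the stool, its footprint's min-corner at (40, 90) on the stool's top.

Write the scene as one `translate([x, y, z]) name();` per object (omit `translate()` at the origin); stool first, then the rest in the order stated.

stool();
translate([280, 0, 0]) stool_2();
translate([40, 90, 417]) spool();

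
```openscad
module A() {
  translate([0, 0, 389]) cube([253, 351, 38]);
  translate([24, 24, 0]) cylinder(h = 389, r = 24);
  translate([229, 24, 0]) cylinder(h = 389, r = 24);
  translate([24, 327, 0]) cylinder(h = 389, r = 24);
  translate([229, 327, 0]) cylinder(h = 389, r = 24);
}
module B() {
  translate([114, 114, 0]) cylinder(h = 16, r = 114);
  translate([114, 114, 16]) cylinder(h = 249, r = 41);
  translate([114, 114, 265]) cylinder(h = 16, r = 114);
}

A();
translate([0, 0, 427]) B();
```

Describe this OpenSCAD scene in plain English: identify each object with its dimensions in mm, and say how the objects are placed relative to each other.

A is a simple wooden stool: a rectangular seat 253 mm (x) by 351 mm (y), 38 mm thick, top face at z = 427 mm, on four round legs, each 48 mm in diameter. The legs rest on z = 0, each leg's axis is inset half a diameter from the nearest pair of seat edges (so the leg's bounding box is flush with the corner).

B is a spool: two coaxial disc flanges of radius 114 mm and thickness 16 mm, joined by a core cylinder of radius 41 mm and height 249 mm. The lower flange rests on z = 0 and the three cylinders share a vertical axis.

The spool is on top of the stool.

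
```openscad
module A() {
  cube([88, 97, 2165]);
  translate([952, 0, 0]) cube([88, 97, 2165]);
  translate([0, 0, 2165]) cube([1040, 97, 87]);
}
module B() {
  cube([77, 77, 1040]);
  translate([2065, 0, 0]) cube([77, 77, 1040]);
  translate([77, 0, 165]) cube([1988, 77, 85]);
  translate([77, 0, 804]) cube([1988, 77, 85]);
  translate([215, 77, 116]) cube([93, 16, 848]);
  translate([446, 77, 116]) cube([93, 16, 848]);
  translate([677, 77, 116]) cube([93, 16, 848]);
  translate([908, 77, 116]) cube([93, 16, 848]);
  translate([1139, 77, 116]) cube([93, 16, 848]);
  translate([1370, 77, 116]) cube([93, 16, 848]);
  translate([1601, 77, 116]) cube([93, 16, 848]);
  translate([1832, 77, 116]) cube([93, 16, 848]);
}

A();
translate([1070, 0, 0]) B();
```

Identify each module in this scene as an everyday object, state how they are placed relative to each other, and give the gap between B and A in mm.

The fence section's nearest face is 30 mm from the door frame's +x face.

A is a door frame. B is a fence section. The fence section is on the floor beside the door frame on its +x side. The gap between the fence section and the door frame is 30 mm.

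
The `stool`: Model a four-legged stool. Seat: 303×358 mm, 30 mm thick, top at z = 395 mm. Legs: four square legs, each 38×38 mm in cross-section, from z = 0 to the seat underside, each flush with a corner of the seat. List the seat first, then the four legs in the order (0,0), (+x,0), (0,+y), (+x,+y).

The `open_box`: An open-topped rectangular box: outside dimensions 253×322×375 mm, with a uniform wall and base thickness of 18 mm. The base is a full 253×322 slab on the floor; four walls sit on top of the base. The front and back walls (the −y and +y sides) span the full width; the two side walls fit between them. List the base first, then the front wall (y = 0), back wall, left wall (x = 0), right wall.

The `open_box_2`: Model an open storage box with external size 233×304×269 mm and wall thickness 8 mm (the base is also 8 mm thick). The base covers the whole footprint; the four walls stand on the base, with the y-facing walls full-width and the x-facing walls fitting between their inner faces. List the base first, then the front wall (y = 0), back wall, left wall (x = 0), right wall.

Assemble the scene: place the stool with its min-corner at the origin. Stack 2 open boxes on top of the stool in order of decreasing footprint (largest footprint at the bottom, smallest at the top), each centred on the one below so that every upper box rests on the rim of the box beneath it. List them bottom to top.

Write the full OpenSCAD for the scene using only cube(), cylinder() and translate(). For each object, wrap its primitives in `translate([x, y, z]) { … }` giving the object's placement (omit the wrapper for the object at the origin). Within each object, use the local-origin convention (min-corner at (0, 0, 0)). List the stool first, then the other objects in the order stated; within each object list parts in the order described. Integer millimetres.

translate([0, 0, 365]) cube([303, 358, 30]);
cube([38, 38, 365]);
translate([265, 0, 0]) cube([38, 38, 365]);
translate([0, 320, 0]) cube([38, 38, 365]);
translate([265, 320, 0]) cube([38, 38, 365]);
translate([25, 18, 395]) {
  cube([253, 322, 18]);
  translate([0, 0, 18]) cube([253, 18, 357]);
  translate([0, 304, 18]) cube([253, 18, 357]);
  translate([0, 18, 18]) cube([18, 286, 357]);
  translate([235, 18, 18]) cube([18, 286, 357]);
}
translate([35, 27, 770]) {
  cube([233, 304, 8]);
  translate([0, 0, 8]) cube([233, 8, 261]);
  translate([0, 296, 8]) cube([233, 8, 261]);
  translate([0, 8, 8]) cube([8, 288, 261]);
  translate([225, 8, 8]) cube([8, 288, 261]);
}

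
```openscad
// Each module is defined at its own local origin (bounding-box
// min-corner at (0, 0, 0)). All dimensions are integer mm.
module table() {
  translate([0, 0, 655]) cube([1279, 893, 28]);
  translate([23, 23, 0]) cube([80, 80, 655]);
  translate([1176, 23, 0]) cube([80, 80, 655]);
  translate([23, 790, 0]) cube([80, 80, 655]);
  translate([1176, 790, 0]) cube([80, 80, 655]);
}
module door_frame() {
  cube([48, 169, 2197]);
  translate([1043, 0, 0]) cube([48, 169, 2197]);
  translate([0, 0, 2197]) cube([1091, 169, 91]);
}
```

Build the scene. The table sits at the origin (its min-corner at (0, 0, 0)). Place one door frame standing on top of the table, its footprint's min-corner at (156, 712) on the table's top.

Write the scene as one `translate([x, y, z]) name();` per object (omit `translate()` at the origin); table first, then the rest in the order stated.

table();
translate([156, 712, 683]) door_frame();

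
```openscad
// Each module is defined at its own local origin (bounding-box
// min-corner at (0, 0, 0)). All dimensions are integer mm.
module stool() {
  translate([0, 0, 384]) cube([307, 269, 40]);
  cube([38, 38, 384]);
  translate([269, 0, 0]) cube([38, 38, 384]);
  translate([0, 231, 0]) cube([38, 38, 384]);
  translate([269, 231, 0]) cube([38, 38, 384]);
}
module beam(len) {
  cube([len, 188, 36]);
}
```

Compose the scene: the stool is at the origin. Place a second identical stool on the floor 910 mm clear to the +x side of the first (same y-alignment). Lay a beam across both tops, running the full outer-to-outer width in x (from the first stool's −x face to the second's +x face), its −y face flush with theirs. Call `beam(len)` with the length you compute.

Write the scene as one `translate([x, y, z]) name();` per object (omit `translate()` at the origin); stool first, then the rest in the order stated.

stool();
translate([1217, 0, 0]) stool();
translate([0, 0, 424]) beam(1524);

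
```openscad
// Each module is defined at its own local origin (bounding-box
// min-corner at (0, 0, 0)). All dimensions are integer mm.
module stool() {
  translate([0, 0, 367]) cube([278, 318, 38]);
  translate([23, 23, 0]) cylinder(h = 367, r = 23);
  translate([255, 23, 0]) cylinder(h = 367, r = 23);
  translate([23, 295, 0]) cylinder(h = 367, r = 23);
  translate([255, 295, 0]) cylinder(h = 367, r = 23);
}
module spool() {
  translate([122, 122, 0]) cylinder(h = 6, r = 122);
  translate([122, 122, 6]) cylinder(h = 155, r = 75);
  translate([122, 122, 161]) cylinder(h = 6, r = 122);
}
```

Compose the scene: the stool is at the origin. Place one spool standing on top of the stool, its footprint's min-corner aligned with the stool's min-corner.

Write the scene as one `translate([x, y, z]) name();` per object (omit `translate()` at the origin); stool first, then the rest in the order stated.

stool();
translate([0, 0, 405]) spool();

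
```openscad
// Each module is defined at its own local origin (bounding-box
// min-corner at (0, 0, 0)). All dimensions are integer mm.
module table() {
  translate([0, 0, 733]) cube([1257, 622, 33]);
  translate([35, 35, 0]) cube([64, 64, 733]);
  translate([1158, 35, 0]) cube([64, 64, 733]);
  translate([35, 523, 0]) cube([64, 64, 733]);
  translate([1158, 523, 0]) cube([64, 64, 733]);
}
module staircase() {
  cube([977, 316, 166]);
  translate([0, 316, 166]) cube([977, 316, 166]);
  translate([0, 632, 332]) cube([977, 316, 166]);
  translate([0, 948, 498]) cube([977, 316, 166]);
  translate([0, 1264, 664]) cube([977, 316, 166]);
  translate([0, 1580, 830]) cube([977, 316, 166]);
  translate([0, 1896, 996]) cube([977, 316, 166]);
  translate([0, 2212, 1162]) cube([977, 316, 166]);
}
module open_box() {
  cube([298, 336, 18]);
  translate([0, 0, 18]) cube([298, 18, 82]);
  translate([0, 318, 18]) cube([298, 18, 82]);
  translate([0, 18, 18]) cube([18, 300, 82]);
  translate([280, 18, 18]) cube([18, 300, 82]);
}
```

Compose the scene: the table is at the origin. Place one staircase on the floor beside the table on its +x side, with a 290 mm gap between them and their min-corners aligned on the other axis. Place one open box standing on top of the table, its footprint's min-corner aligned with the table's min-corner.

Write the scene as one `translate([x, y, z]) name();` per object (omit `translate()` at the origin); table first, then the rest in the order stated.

table();
translate([1547, 0, 0]) staircase();
translate([0, 0, 766]) open_box();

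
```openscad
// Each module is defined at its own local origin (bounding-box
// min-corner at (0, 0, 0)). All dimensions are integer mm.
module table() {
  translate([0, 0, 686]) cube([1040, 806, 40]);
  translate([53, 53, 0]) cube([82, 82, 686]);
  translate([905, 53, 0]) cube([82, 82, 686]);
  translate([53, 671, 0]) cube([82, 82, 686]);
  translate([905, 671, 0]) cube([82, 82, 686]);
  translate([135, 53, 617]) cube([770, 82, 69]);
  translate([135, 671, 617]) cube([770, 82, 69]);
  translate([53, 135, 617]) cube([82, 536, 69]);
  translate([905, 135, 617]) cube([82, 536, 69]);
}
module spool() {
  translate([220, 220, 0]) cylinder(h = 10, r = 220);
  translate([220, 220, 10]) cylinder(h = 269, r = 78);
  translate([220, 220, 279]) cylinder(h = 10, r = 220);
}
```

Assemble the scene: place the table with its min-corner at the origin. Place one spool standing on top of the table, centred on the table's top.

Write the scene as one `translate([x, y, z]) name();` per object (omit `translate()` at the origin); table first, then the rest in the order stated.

table();
translate([300, 183, 726]) spool();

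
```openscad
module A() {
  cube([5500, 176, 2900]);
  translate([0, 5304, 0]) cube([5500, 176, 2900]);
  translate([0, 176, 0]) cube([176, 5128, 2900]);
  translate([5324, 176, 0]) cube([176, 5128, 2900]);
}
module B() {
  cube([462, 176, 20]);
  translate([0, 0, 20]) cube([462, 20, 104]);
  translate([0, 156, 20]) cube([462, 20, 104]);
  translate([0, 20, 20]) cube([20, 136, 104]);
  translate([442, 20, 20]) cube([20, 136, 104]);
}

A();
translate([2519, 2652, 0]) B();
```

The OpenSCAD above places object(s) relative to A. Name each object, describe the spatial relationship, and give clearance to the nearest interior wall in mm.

Clearances: x = 2343, y = 2476; minimum 2343 mm.

A is a house frame. B is an open box. The open box sits inside the house frame, centred. The clearance to the nearest interior wall is 2343 mm.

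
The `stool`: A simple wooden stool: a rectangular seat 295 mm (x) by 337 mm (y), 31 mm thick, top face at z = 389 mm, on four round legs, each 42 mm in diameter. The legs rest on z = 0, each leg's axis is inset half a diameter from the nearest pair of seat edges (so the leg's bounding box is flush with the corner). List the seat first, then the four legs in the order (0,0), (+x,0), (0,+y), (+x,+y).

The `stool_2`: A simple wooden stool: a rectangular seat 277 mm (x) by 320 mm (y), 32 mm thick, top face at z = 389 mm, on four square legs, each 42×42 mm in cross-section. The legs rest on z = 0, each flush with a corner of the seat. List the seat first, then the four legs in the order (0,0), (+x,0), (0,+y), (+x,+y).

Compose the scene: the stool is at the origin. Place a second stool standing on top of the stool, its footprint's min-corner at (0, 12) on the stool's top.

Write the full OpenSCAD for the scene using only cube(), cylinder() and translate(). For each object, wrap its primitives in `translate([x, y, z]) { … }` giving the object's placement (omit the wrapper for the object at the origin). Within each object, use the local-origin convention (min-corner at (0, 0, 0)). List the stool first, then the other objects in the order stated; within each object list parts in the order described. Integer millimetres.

translate([0, 0, 358]) cube([295, 337, 31]);
translate([21, 21, 0]) cylinder(h = 358, r = 21);
translate([274, 21, 0]) cylinder(h = 358, r = 21);
translate([21, 316, 0]) cylinder(h = 358, r = 21);
translate([274, 316, 0]) cylinder(h = 358, r = 21);
translate([0, 12, 389]) {
  translate([0, 0, 357]) cube([277, 320, 32]);
  cube([42, 42, 357]);
  translate([235, 0, 0]) cube([42, 42, 357]);
  translate([0, 278, 0]) cube([42, 42, 357]);
  translate([235, 278, 0]) cube([42, 42, 357]);
}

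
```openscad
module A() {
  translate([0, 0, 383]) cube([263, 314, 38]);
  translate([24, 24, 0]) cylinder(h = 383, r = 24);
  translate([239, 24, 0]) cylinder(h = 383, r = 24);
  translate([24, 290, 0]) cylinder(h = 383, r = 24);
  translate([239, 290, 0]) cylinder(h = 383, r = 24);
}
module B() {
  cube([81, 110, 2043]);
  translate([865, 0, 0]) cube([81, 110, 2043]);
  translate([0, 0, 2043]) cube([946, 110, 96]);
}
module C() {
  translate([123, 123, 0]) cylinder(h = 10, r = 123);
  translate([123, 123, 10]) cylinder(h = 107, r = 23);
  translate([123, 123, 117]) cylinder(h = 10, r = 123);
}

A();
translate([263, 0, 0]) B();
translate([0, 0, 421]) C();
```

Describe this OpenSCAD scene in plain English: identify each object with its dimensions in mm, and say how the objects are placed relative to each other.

A is a four-legged stool. The seat is 263×314 mm, 38 mm thick, top at z = 421 mm. It stands on four round legs, each 48 mm in diameter, from z = 0 to the seat underside, each leg's axis is inset half a diameter from the nearest pair of seat edges (so the leg's bounding box is flush with the corner).

B is a door frame. The clear opening is 784 mm wide and 2043 mm high. Two 81 mm wide jambs, 110 mm deep, stand either side of the opening from the floor to the top of the opening. A 96 mm thick head sits across the top of both jambs, spanning the full outside width of the frame.

C is a spool: two coaxial disc flanges of radius 123 mm and thickness 10 mm, joined by a core cylinder of radius 23 mm and height 107 mm. The lower flange rests on z = 0 and the three cylinders share a vertical axis.

The door frame is against the stool's +x side, with their −y faces flush. The spool is on top of the stool.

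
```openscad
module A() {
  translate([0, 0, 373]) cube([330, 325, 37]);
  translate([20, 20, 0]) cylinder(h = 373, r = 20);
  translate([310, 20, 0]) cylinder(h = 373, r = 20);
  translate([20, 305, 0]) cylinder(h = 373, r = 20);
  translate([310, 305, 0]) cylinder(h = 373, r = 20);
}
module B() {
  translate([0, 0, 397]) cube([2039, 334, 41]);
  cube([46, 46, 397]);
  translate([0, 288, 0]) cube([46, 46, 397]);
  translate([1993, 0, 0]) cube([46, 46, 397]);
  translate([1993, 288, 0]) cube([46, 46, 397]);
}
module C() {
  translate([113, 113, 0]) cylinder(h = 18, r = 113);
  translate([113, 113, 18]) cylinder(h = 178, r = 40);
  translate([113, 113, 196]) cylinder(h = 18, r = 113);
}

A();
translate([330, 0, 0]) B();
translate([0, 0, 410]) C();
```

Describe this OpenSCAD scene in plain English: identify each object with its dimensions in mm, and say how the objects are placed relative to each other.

A is a simple wooden stool: a rectangular seat 330 mm (x) by 325 mm (y), 37 mm thick, top face at z = 410 mm, on four round legs, each 40 mm in diameter. The legs rest on z = 0, each leg's axis is inset half a diameter from the nearest pair of seat edges (so the leg's bounding box is flush with the corner).

B is a bench: a 2039×334 mm seat slab, 41 mm thick, top at z = 438 mm, on four 46×46 mm square legs flush with the seat corners and standing on z = 0.

C is a spool: two coaxial disc flanges of radius 113 mm and thickness 18 mm, joined by a core cylinder of radius 40 mm and height 178 mm. The lower flange rests on z = 0 and the three cylinders share a vertical axis.

The bench is against the stool's +x side, with their −y faces flush. The spool is on top of the stool.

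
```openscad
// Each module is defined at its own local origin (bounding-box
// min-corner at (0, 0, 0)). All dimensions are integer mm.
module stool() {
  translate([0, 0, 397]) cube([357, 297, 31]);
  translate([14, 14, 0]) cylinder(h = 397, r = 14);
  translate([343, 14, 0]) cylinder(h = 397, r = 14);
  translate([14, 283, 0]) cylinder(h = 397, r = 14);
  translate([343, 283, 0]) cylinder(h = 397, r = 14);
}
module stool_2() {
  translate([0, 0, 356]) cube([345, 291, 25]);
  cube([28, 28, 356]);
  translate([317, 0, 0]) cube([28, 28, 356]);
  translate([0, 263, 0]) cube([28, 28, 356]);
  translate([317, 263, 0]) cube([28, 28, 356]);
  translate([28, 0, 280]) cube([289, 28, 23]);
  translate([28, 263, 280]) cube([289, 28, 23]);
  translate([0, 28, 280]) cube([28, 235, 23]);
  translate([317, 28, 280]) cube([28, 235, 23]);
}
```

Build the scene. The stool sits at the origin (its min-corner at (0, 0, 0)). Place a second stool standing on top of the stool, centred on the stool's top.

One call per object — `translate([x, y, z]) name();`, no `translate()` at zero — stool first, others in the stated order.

stool();
translate([6, 3, 428]) stool_2();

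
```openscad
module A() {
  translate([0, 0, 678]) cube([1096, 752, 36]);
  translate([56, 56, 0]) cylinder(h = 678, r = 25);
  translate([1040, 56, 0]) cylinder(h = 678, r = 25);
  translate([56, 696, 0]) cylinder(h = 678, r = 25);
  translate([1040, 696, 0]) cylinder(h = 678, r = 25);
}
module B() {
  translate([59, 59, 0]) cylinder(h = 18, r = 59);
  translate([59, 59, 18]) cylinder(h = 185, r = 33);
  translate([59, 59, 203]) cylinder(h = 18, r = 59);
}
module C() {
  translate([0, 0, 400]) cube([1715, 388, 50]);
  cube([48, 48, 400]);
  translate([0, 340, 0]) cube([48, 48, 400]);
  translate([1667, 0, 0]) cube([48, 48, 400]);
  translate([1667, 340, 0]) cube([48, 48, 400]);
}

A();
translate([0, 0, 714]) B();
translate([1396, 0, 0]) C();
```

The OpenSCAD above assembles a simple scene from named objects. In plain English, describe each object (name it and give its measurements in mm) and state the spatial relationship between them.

A is a table with a 1096×752 mm rectangular top, 36 mm thick, top surface at z = 714 mm, supported by four round legs of 50 mm diameter, each leg's bounding box inset 31 mm from the nearest pair of top edges, running from the floor.

B is a spool: two coaxial disc flanges of radius 59 mm and thickness 18 mm, joined by a core cylinder of radius 33 mm and height 185 mm. The lower flange rests on z = 0 and the three cylinders share a vertical axis.

C is a bench: a 1715×388 mm seat slab, 50 mm thick, top at z = 450 mm, on four 48×48 mm square legs flush with the seat corners and standing on z = 0.

The spool is on top of the table. The bench is on the floor beside the table on its +x side.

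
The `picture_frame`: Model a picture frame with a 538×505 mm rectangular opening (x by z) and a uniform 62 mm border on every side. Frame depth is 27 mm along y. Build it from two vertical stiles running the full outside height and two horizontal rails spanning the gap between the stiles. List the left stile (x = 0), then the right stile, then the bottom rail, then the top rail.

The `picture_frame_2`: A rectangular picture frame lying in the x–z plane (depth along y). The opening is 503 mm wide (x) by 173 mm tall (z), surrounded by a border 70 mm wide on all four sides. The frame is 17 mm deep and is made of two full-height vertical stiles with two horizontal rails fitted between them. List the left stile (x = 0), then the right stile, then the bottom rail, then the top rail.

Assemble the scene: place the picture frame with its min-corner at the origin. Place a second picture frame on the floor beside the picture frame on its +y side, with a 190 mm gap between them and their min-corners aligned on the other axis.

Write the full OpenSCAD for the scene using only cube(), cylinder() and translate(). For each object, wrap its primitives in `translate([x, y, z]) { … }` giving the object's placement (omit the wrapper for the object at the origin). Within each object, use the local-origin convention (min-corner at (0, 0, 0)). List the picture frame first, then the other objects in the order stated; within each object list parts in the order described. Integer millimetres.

cube([62, 27, 629]);
translate([600, 0, 0]) cube([62, 27, 629]);
translate([62, 0, 0]) cube([538, 27, 62]);
translate([62, 0, 567]) cube([538, 27, 62]);
translate([0, 217, 0]) {
  cube([70, 17, 313]);
  translate([573, 0, 0]) cube([70, 17, 313]);
  translate([70, 0, 0]) cube([503, 17, 70]);
  translate([70, 0, 243]) cube([503, 17, 70]);
}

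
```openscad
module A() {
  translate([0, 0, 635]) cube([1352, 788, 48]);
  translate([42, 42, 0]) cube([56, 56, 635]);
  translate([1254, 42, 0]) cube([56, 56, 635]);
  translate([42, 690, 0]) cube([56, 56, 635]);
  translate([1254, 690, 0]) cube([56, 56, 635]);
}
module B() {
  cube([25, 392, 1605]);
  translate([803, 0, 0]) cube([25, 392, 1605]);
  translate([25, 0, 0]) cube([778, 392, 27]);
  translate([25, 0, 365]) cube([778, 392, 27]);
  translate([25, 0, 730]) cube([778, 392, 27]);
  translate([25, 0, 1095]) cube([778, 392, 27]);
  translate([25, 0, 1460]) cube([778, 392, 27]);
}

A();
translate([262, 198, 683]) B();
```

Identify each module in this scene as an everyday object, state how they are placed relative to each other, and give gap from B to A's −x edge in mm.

The bookshelf's min-x is at 262; the table's min-x is 0; gap = 262 mm.

A is a table. B is a bookshelf. The bookshelf is on top of the table, centred. The gap from the bookshelf to the table's −x edge is 262 mm.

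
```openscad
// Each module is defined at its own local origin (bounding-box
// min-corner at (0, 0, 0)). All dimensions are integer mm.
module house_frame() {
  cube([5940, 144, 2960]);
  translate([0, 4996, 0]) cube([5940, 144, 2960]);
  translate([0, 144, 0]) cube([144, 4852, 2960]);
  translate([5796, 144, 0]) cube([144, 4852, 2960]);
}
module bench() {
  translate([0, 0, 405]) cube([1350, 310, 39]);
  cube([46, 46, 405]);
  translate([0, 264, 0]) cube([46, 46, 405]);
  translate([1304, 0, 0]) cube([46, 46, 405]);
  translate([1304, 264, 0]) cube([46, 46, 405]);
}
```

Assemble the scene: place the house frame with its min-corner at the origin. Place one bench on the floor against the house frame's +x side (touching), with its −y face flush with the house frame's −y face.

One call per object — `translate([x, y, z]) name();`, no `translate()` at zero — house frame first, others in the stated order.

house_frame();
translate([5940, 0, 0]) bench();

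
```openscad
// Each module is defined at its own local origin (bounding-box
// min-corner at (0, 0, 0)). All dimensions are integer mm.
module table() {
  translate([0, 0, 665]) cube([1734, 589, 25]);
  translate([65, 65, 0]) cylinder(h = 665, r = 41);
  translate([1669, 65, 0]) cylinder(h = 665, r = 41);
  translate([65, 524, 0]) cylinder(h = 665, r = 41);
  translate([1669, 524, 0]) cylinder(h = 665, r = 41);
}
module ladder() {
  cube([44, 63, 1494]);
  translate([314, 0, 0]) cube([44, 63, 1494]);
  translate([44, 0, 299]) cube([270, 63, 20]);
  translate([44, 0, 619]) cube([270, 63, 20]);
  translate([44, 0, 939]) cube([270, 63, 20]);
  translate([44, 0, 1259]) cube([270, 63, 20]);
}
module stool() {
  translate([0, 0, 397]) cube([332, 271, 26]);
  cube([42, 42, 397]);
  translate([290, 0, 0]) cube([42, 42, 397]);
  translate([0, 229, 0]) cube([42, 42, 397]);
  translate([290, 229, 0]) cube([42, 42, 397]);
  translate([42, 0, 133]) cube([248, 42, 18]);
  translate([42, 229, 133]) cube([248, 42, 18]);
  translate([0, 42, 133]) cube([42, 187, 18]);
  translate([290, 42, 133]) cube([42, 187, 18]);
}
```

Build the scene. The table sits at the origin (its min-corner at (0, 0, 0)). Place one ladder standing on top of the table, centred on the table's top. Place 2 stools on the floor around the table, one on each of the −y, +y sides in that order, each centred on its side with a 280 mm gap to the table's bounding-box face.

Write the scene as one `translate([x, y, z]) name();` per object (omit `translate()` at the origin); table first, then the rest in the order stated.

table();
translate([688, 263, 690]) ladder();
translate([701, -551, 0]) stool();
translate([701, 869, 0]) stool();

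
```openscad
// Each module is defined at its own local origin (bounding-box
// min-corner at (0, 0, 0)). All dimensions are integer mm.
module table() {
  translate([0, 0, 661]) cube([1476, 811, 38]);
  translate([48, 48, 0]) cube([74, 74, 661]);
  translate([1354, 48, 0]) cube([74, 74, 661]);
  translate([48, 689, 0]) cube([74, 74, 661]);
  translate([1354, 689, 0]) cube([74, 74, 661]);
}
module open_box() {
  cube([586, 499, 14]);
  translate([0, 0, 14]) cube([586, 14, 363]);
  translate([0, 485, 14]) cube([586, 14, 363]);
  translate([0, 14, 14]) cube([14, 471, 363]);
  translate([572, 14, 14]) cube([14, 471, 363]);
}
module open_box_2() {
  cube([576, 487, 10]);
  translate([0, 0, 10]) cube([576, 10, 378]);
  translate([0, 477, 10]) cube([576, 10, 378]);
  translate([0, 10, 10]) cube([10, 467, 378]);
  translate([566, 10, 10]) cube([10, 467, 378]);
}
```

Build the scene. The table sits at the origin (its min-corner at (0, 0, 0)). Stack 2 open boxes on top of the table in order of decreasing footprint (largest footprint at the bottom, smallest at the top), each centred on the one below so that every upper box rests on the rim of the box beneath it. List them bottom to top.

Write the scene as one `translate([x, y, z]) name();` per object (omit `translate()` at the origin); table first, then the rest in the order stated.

table();
translate([445, 156, 699]) open_box();
translate([450, 162, 1076]) open_box_2();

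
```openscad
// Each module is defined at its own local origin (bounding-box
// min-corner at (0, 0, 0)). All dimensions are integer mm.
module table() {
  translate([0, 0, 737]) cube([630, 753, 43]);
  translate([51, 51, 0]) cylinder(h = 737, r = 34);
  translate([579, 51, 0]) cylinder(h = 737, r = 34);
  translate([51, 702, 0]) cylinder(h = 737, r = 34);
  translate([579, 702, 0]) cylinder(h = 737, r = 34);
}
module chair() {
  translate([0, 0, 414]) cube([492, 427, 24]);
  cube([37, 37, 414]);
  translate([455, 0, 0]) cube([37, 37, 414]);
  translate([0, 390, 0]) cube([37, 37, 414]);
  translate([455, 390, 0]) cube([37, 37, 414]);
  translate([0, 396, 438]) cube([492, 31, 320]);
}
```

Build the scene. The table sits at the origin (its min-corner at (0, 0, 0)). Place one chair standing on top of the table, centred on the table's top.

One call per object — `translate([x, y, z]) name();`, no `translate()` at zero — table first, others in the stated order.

table();
translate([69, 163, 780]) chair();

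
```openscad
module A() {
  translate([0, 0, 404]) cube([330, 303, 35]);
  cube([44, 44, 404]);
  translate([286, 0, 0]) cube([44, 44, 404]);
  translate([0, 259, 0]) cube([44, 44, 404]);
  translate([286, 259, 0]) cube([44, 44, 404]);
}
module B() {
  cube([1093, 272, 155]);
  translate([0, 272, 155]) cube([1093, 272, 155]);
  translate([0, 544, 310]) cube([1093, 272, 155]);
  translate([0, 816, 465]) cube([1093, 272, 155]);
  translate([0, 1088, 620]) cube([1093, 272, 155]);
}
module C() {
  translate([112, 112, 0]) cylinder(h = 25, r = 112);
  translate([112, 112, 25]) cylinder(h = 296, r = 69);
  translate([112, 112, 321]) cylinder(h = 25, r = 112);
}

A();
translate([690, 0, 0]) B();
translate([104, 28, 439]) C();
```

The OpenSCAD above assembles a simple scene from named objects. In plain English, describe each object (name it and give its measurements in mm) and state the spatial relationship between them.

A is a simple wooden stool: a rectangular seat 330 mm (x) by 303 mm (y), 35 mm thick, top face at z = 439 mm, on four square legs, each 44×44 mm in cross-section. The legs rest on z = 0, each flush with a corner of the seat.

B is a straight staircase of 5 solid steps. Each step is 1093 mm wide (x), 272 mm deep (y, the going) and 155 mm tall (the rise). The first step rests on the floor; each subsequent step sits one going further in +y and one rise higher in +z, directly behind and above the previous step with no overlap.

C is a spool: two coaxial disc flanges of radius 112 mm and thickness 25 mm, joined by a core cylinder of radius 69 mm and height 296 mm. The lower flange rests on z = 0 and the three cylinders share a vertical axis.

The staircase is on the floor beside the stool on its +x side. The spool is on top of the stool.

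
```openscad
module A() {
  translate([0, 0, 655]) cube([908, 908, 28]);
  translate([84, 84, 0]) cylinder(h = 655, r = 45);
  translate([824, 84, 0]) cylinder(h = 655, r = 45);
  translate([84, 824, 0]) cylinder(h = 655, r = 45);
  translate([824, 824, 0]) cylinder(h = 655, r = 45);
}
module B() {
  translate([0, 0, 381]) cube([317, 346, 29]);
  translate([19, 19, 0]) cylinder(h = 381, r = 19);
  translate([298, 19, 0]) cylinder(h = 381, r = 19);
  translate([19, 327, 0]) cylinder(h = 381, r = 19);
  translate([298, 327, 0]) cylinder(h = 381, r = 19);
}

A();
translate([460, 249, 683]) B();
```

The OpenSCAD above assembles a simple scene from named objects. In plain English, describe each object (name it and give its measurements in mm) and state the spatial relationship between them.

A is a table: top 908 mm (x) × 908 mm (y), 28 mm thick, upper face at z = 683 mm, on four round legs of 90 mm diameter, each leg's bounding box inset 39 mm from the nearest pair of top edges, running from z = 0 to the bottom of the top.

B is a four-legged stool. The seat is 317×346 mm, 29 mm thick, top at z = 410 mm. It stands on four round legs, each 38 mm in diameter, from z = 0 to the seat underside, each leg's axis is inset half a diameter from the nearest pair of seat edges (so the leg's bounding box is flush with the corner).

The stool is on top of the table.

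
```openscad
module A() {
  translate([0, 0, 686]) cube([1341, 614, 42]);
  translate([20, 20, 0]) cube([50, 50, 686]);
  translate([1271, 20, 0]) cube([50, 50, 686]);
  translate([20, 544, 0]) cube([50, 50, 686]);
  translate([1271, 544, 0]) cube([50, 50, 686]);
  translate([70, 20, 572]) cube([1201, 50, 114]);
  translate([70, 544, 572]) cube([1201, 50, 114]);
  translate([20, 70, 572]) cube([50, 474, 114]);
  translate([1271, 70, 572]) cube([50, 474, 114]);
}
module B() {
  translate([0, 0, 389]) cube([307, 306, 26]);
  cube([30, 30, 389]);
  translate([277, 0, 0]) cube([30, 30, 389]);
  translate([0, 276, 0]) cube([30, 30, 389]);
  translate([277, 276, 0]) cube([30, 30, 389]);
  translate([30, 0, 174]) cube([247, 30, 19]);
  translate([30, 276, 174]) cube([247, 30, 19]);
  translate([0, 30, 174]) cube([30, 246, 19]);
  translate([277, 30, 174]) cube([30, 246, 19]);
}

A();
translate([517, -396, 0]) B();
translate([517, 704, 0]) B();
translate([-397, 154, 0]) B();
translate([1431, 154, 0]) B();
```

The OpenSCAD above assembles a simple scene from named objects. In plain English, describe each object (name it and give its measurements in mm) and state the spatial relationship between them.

A is a rectangular dining table. The top is 1341×614×42 mm with its upper surface at z = 728 mm. It stands on four 50×50 mm square legs, each inset 20 mm from the nearest pair of top edges, running from the floor to the underside of the top. Four apron rails, 50 mm thick and 114 mm tall, run between adjacent legs with their top edges flush with the underside of the top and their outer faces flush with the legs' outer faces.

B is a simple wooden stool: a rectangular seat 307 mm (x) by 306 mm (y), 26 mm thick, top face at z = 415 mm, on four square legs, each 30×30 mm in cross-section. The legs rest on z = 0, each flush with a corner of the seat. Four stretchers, 30 mm wide and 19 mm tall, connect adjacent legs with their undersides at z = 174 mm, each running between the inner faces of the legs it joins and aligned with the legs' outer faces on the other axis.

Four stools sit around the table at the −y, +y, −x, +x sides.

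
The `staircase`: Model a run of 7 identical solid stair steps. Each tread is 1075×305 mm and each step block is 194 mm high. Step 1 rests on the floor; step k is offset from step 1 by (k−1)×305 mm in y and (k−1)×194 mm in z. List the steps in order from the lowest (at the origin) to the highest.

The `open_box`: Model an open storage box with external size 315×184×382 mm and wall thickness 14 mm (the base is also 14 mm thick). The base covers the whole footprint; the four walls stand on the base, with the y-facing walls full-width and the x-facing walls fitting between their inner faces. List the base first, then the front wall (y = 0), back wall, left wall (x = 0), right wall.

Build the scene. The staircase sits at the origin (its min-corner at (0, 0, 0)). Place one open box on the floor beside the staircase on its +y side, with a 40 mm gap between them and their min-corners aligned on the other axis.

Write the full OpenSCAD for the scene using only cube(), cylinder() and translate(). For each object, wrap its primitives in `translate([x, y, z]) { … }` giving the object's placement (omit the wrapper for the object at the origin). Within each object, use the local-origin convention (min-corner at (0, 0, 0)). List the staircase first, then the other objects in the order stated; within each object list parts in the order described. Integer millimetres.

cube([1075, 305, 194]);
translate([0, 305, 194]) cube([1075, 305, 194]);
translate([0, 610, 388]) cube([1075, 305, 194]);
translate([0, 915, 582]) cube([1075, 305, 194]);
translate([0, 1220, 776]) cube([1075, 305, 194]);
translate([0, 1525, 970]) cube([1075, 305, 194]);
translate([0, 1830, 1164]) cube([1075, 305, 194]);
translate([0, 2175, 0]) {
  cube([315, 184, 14]);
  translate([0, 0, 14]) cube([315, 14, 368]);
  translate([0, 170, 14]) cube([315, 14, 368]);
  translate([0, 14, 14]) cube([14, 156, 368]);
  translate([301, 14, 14]) cube([14, 156, 368]);
}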